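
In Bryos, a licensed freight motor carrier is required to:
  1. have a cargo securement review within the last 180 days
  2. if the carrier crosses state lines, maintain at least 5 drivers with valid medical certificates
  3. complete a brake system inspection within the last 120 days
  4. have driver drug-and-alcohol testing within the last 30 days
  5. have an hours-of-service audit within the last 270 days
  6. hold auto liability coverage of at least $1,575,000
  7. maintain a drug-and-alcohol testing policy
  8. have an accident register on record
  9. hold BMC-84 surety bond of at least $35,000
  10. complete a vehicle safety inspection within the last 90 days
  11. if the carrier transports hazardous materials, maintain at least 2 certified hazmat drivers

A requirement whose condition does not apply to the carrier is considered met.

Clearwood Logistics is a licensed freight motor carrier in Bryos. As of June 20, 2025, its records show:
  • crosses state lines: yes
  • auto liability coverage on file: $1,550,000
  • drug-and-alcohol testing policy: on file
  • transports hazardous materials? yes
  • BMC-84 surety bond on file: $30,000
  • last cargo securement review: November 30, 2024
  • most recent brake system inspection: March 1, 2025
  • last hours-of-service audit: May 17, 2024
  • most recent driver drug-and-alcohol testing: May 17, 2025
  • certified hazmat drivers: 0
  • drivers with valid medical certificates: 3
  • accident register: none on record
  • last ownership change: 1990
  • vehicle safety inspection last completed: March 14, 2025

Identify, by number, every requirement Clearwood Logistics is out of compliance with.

1, 2, 4, 5, 6, 8, 9, 10, 11

1. cargo securement review 202 days ago vs limit 180 → not met
2. condition 'crosses state lines' holds; drivers with valid medical certificates 3 < 5 → not met
3. brake system inspection 111 days ago vs limit 120 → met
4. driver drug-and-alcohol testing 34 days ago vs limit 30 → not met
5. hours-of-service audit 399 days ago vs limit 270 → not met
6. auto liability coverage $1,550,000 < $1,575,000 → not met
7. drug-and-alcohol testing policy present → met
8. accident register absent → not met
9. BMC-84 surety bond $30,000 < $35,000 → not met
10. vehicle safety inspection 98 days ago vs limit 90 → not met
11. condition 'transports hazardous materials' holds; certified hazmat drivers 0 < 2 → not met
Not met: 1, 2, 4, 5, 6, 8, 9, 10, 11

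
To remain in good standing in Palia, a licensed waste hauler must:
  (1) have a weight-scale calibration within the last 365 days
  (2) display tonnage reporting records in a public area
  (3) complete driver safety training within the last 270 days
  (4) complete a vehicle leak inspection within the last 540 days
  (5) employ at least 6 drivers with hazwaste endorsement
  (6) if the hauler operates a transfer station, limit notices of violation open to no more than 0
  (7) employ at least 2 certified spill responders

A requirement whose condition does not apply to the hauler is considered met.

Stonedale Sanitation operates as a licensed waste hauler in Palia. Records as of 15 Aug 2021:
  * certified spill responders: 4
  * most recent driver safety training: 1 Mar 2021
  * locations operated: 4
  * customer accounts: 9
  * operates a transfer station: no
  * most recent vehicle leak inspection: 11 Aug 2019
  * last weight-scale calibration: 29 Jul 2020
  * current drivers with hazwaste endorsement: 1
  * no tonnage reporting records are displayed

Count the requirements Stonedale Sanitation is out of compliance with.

4

1. weight-scale calibration 382 days ago vs limit 365 → not met
2. tonnage reporting records absent → not met
3. driver safety training 167 days ago vs limit 270 → met
4. vehicle leak inspection 735 days ago vs limit 540 → not met
5. drivers with hazwaste endorsement 1 < 6 → not met
6. condition 'operates a transfer station' does not hold → requirement n/a → met
7. certified spill responders 4 ≥ 2 → met
Not met: 4 of 7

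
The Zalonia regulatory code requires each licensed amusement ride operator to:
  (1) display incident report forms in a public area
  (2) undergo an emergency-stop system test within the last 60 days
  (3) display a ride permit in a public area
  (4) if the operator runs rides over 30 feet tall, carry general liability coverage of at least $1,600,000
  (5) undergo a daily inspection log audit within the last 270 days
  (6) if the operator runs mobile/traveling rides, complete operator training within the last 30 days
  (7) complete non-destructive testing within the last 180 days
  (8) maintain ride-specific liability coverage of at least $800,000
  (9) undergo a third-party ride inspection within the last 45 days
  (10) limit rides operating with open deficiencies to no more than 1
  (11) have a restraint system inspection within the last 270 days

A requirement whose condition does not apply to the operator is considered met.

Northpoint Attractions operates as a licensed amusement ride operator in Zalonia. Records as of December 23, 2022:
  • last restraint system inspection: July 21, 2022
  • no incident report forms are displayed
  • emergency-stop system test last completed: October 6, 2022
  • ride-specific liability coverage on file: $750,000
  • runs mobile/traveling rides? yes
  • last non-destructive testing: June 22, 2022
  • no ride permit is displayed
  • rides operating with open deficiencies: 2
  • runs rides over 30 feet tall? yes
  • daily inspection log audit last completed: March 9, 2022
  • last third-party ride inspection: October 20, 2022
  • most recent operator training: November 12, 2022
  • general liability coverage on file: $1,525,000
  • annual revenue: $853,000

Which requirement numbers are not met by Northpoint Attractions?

1. incident report forms absent → not met
2. emergency-stop system test 78 days ago vs limit 60 → not met
3. ride permit absent → not met
4. condition 'runs rides over 30 feet tall' holds; general liability coverage $1,525,000 < $1,600,000 → not met
5. daily inspection log audit 289 days ago vs limit 270 → not met
6. condition 'runs mobile/traveling rides' holds; operator training 41 days ago vs limit 30 → not met
7. non-destructive testing 184 days ago vs limit 180 → not met
8. ride-specific liability coverage $750,000 < $800,000 → not met
9. third-party ride inspection 64 days ago vs limit 45 → not met
10. rides operating with open deficiencies 2 > 1 → not met
11. restraint system inspection 155 days ago vs limit 270 → met
Not met: 1, 2, 3, 4, 5, 6, 7, 8, 9, 10

1, 2, 3, 4, 5, 6, 7, 8, 9, 10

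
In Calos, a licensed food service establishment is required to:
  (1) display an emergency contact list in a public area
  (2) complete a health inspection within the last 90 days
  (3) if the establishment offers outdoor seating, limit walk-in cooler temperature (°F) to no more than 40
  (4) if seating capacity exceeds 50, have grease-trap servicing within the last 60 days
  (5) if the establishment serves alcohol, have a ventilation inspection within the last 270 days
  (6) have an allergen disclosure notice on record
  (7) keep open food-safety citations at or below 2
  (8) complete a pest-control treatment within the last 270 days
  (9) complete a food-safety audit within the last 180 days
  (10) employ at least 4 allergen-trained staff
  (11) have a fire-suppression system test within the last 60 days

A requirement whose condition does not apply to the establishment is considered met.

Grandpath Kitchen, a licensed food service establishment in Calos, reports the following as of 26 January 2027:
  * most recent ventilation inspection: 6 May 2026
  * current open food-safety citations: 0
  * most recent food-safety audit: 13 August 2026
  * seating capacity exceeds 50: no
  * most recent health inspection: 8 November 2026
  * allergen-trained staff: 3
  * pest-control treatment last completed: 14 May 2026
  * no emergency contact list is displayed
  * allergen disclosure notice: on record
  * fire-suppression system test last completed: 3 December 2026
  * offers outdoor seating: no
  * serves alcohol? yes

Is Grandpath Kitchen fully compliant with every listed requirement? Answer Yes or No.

No

1. emergency contact list absent → not met
2. health inspection 79 days ago vs limit 90 → met
3. condition 'offers outdoor seating' does not hold → requirement n/a → met
4. condition 'seating capacity exceeds 50' does not hold → requirement n/a → met
5. condition 'serves alcohol' holds; ventilation inspection 265 days ago vs limit 270 → met
6. allergen disclosure notice present → met
7. open food-safety citations 0 ≤ 2 → met
8. pest-control treatment 257 days ago vs limit 270 → met
9. food-safety audit 166 days ago vs limit 180 → met
10. allergen-trained staff 3 < 4 → not met
11. fire-suppression system test 54 days ago vs limit 60 → met
Not met: 1, 10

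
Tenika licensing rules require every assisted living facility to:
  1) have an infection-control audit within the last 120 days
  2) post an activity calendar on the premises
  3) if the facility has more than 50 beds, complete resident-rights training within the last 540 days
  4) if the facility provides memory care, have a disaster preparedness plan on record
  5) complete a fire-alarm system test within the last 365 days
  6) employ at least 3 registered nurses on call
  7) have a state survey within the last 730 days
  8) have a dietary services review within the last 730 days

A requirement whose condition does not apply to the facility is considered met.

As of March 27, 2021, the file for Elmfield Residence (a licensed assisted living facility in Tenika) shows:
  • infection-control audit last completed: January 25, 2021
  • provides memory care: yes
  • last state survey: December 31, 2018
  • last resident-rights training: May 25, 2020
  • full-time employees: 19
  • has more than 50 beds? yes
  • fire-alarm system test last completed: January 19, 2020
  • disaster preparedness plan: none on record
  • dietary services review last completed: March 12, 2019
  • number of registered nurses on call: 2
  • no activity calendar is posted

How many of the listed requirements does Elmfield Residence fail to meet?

6

1. infection-control audit 61 days ago vs limit 120 → met
2. activity calendar absent → not met
3. condition 'has more than 50 beds' holds; resident-rights training 306 days ago vs limit 540 → met
4. condition 'provides memory care' holds; disaster preparedness plan absent → not met
5. fire-alarm system test 433 days ago vs limit 365 → not met
6. registered nurses on call 2 < 3 → not met
7. state survey 817 days ago vs limit 730 → not met
8. dietary services review 746 days ago vs limit 730 → not met
Not met: 6 of 8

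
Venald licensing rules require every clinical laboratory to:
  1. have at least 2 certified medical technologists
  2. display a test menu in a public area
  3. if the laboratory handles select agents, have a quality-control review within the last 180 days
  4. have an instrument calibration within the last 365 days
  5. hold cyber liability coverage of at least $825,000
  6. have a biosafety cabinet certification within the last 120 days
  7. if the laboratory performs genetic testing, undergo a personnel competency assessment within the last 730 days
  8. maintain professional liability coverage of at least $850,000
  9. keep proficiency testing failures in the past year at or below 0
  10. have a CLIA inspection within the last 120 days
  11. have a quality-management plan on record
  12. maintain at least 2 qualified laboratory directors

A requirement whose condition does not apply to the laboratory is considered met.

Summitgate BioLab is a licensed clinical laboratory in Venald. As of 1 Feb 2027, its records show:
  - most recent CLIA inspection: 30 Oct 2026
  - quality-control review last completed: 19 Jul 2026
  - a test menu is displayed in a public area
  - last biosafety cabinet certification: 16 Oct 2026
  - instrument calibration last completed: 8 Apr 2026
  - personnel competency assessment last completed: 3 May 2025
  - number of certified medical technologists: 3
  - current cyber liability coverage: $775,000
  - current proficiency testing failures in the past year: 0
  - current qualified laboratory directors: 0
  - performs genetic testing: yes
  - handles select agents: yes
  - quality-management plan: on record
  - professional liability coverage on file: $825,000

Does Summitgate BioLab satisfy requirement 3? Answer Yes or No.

No

3. condition 'handles select agents' holds; quality-control review 197 days ago vs limit 180 → not met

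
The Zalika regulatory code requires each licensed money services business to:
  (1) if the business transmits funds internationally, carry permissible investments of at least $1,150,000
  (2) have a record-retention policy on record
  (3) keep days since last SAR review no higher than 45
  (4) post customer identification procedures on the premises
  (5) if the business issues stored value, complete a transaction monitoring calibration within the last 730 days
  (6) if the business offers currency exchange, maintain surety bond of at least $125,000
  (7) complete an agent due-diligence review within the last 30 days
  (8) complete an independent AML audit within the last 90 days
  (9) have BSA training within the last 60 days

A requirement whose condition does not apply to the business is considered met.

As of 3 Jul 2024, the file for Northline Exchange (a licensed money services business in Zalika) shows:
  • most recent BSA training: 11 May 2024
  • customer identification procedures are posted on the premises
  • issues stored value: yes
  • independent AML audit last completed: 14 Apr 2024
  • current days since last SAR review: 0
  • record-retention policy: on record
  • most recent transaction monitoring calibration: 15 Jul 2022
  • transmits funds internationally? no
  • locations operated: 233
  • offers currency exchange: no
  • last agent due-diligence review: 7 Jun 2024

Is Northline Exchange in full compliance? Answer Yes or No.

1. condition 'transmits funds internationally' does not hold → requirement n/a → met
2. record-retention policy present → met
3. days since last SAR review 0 ≤ 45 → met
4. customer identification procedures present → met
5. condition 'issues stored value' holds; transaction monitoring calibration 719 days ago vs limit 730 → met
6. condition 'offers currency exchange' does not hold → requirement n/a → met
7. agent due-diligence review 26 days ago vs limit 30 → met
8. independent AML audit 80 days ago vs limit 90 → met
9. BSA training 53 days ago vs limit 60 → met
All met.

Yes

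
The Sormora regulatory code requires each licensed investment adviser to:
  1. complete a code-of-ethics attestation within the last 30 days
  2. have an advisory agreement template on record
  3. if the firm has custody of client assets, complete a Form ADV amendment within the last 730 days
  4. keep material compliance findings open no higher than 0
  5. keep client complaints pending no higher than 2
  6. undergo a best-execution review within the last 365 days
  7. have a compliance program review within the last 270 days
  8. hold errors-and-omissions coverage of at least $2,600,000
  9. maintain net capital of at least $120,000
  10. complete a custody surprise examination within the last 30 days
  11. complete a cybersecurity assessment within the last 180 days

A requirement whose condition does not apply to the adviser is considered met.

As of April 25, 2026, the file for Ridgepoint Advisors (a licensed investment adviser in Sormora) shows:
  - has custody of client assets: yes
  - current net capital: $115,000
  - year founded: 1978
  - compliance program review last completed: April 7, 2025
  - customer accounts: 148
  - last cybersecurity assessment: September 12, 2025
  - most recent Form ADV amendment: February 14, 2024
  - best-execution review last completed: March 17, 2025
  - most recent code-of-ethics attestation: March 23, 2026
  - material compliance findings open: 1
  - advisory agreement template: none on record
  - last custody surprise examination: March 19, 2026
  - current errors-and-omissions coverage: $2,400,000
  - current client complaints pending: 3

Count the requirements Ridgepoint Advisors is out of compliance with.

1. code-of-ethics attestation 33 days ago vs limit 30 → not met
2. advisory agreement template absent → not met
3. condition 'has custody of client assets' holds; Form ADV amendment 801 days ago vs limit 730 → not met
4. material compliance findings open 1 > 0 → not met
5. client complaints pending 3 > 2 → not met
6. best-execution review 404 days ago vs limit 365 → not met
7. compliance program review 383 days ago vs limit 270 → not met
8. errors-and-omissions coverage $2,400,000 < $2,600,000 → not met
9. net capital $115,000 < $120,000 → not met
10. custody surprise examination 37 days ago vs limit 30 → not met
11. cybersecurity assessment 225 days ago vs limit 180 → not met
Not met: 11 of 11

11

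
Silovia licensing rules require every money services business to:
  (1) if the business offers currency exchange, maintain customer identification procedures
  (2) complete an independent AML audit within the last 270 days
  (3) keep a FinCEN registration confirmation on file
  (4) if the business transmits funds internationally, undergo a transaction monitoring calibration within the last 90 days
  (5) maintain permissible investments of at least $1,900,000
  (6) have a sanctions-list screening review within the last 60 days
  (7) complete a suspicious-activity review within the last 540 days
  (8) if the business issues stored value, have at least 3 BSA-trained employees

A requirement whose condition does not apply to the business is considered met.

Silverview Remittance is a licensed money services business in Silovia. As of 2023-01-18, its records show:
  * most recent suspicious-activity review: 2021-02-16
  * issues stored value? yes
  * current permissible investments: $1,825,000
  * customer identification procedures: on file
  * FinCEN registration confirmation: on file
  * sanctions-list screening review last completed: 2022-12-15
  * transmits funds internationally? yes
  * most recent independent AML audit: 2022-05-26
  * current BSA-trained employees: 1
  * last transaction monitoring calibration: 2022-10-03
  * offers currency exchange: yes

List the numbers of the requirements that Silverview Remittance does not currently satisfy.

4, 5, 7, 8

1. condition 'offers currency exchange' holds; customer identification procedures present → met
2. independent AML audit 237 days ago vs limit 270 → met
3. FinCEN registration confirmation present → met
4. condition 'transmits funds internationally' holds; transaction monitoring calibration 107 days ago vs limit 90 → not met
5. permissible investments $1,825,000 < $1,900,000 → not met
6. sanctions-list screening review 34 days ago vs limit 60 → met
7. suspicious-activity review 701 days ago vs limit 540 → not met
8. condition 'issues stored value' holds; BSA-trained employees 1 < 3 → not met
Not met: 4, 5, 7, 8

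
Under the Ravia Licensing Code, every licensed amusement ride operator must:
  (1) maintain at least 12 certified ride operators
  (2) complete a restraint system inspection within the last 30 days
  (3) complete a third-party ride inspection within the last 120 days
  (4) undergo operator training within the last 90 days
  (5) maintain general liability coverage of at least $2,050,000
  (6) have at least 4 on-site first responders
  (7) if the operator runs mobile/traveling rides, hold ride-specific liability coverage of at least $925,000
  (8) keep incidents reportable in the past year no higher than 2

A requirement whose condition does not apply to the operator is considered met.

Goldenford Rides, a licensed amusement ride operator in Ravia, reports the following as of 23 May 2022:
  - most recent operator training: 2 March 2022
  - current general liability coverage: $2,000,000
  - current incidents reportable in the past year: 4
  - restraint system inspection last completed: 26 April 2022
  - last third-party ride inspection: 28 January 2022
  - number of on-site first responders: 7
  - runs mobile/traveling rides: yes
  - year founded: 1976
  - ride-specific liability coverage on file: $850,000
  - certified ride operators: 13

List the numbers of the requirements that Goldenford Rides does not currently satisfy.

5, 7, 8

1. certified ride operators 13 ≥ 12 → met
2. restraint system inspection 27 days ago vs limit 30 → met
3. third-party ride inspection 115 days ago vs limit 120 → met
4. operator training 82 days ago vs limit 90 → met
5. general liability coverage $2,000,000 < $2,050,000 → not met
6. on-site first responders 7 ≥ 4 → met
7. condition 'runs mobile/traveling rides' holds; ride-specific liability coverage $850,000 < $925,000 → not met
8. incidents reportable in the past year 4 > 2 → not met
Not met: 5, 7, 8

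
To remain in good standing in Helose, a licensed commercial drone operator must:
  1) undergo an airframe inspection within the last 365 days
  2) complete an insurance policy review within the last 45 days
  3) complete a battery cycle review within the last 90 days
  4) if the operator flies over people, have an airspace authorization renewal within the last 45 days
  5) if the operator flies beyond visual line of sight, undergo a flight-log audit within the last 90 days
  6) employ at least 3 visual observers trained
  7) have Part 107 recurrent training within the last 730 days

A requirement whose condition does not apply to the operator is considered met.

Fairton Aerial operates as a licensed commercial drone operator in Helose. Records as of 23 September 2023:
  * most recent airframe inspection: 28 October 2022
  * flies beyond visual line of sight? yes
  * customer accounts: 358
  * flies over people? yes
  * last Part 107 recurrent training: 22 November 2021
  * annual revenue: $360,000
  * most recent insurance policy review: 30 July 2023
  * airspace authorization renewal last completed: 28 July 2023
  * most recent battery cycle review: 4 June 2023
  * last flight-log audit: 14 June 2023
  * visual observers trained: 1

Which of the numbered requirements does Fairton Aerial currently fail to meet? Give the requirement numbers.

2, 3, 4, 5, 6

1. airframe inspection 330 days ago vs limit 365 → met
2. insurance policy review 55 days ago vs limit 45 → not met
3. battery cycle review 111 days ago vs limit 90 → not met
4. condition 'flies over people' holds; airspace authorization renewal 57 days ago vs limit 45 → not met
5. condition 'flies beyond visual line of sight' holds; flight-log audit 101 days ago vs limit 90 → not met
6. visual observers trained 1 < 3 → not met
7. Part 107 recurrent training 670 days ago vs limit 730 → met
Not met: 2, 3, 4, 5, 6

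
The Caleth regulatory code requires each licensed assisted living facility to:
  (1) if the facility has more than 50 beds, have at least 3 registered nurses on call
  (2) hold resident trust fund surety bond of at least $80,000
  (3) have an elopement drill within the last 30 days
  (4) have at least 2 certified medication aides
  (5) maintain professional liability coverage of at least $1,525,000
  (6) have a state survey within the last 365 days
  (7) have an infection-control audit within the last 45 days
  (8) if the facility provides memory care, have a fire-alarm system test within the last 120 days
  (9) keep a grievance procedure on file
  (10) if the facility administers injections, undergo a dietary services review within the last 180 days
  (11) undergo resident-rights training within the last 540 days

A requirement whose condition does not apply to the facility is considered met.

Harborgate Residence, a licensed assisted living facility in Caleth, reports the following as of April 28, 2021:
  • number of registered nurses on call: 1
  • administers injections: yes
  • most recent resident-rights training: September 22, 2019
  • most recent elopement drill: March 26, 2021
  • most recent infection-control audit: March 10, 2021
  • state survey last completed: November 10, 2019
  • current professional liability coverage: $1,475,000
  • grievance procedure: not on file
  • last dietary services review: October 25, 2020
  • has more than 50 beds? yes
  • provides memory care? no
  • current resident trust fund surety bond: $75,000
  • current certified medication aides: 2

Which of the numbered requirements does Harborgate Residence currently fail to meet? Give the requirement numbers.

1. condition 'has more than 50 beds' holds; registered nurses on call 1 < 3 → not met
2. resident trust fund surety bond $75,000 < $80,000 → not met
3. elopement drill 33 days ago vs limit 30 → not met
4. certified medication aides 2 ≥ 2 → met
5. professional liability coverage $1,475,000 < $1,525,000 → not met
6. state survey 535 days ago vs limit 365 → not met
7. infection-control audit 49 days ago vs limit 45 → not met
8. condition 'provides memory care' does not hold → requirement n/a → met
9. grievance procedure absent → not met
10. condition 'administers injections' holds; dietary services review 185 days ago vs limit 180 → not met
11. resident-rights training 584 days ago vs limit 540 → not met
Not met: 1, 2, 3, 5, 6, 7, 9, 10, 11

1, 2, 3, 5, 6, 7, 9, 10, 11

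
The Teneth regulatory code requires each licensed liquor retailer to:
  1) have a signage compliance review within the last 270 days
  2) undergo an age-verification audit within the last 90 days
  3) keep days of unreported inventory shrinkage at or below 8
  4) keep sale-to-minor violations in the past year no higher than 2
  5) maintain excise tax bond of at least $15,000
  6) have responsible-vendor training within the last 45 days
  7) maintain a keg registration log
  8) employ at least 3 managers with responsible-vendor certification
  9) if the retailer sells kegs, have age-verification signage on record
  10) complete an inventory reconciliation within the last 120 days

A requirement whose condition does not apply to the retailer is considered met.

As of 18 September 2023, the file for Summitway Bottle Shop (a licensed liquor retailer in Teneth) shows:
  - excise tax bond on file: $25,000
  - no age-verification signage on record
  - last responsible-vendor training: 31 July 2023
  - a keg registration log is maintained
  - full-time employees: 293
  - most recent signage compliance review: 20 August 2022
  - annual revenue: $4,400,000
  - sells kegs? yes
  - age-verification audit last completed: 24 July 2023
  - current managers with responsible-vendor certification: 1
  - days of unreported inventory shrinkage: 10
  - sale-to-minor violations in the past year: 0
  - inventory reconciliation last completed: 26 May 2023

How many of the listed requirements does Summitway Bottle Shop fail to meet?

5

1. signage compliance review 394 days ago vs limit 270 → not met
2. age-verification audit 56 days ago vs limit 90 → met
3. days of unreported inventory shrinkage 10 > 8 → not met
4. sale-to-minor violations in the past year 0 ≤ 2 → met
5. excise tax bond $25,000 ≥ $15,000 → met
6. responsible-vendor training 49 days ago vs limit 45 → not met
7. keg registration log present → met
8. managers with responsible-vendor certification 1 < 3 → not met
9. condition 'sells kegs' holds; age-verification signage absent → not met
10. inventory reconciliation 115 days ago vs limit 120 → met
Not met: 5 of 10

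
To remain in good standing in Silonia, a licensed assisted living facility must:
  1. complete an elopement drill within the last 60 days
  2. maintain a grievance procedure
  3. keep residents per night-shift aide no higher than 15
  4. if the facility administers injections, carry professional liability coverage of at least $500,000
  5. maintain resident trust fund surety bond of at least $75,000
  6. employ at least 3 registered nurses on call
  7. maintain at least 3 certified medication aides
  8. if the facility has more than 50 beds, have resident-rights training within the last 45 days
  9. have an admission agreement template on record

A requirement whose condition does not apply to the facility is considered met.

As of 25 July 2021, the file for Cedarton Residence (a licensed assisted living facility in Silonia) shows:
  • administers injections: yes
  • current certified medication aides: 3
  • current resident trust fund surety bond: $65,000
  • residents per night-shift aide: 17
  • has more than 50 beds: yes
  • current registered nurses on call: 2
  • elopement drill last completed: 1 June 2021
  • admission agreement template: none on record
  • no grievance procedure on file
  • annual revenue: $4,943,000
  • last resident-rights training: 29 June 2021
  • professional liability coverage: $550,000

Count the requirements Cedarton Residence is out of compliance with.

1. elopement drill 54 days ago vs limit 60 → met
2. grievance procedure absent → not met
3. residents per night-shift aide 17 > 15 → not met
4. condition 'administers injections' holds; professional liability coverage $550,000 ≥ $500,000 → met
5. resident trust fund surety bond $65,000 < $75,000 → not met
6. registered nurses on call 2 < 3 → not met
7. certified medication aides 3 ≥ 3 → met
8. condition 'has more than 50 beds' holds; resident-rights training 26 days ago vs limit 45 → met
9. admission agreement template absent → not met
Not met: 5 of 9

5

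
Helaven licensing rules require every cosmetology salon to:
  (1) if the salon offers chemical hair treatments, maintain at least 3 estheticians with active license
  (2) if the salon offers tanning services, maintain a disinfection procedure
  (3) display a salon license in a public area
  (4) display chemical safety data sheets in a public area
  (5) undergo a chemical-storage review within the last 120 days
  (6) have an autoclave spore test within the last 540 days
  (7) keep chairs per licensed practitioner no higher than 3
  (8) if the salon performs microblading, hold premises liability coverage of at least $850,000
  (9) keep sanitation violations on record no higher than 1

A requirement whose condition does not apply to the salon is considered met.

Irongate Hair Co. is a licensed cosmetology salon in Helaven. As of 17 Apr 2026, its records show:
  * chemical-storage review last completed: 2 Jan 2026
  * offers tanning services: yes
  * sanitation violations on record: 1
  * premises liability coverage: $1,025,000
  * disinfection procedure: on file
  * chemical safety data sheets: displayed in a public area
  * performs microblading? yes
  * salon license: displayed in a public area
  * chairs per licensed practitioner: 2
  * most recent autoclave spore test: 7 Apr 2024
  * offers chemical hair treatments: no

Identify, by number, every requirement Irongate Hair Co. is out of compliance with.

6

1. condition 'offers chemical hair treatments' does not hold → requirement n/a → met
2. condition 'offers tanning services' holds; disinfection procedure present → met
3. salon license present → met
4. chemical safety data sheets present → met
5. chemical-storage review 105 days ago vs limit 120 → met
6. autoclave spore test 740 days ago vs limit 540 → not met
7. chairs per licensed practitioner 2 ≤ 3 → met
8. condition 'performs microblading' holds; premises liability coverage $1,025,000 ≥ $850,000 → met
9. sanitation violations on record 1 ≤ 1 → met
Not met: 6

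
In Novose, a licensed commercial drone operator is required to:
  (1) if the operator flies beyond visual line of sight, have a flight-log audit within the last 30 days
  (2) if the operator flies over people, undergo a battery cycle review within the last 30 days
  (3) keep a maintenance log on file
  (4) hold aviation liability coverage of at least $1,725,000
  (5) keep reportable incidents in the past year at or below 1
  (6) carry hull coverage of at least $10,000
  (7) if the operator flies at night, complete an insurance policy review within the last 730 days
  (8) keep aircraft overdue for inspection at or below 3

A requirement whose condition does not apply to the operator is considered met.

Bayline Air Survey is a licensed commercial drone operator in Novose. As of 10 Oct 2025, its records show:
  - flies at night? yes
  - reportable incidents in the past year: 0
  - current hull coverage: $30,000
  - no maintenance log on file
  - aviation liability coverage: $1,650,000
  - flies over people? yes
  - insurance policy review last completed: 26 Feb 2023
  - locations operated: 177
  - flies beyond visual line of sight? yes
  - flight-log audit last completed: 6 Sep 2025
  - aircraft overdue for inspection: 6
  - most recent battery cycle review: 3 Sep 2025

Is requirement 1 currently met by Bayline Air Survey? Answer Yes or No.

No

1. condition 'flies beyond visual line of sight' holds; flight-log audit 34 days ago vs limit 30 → not met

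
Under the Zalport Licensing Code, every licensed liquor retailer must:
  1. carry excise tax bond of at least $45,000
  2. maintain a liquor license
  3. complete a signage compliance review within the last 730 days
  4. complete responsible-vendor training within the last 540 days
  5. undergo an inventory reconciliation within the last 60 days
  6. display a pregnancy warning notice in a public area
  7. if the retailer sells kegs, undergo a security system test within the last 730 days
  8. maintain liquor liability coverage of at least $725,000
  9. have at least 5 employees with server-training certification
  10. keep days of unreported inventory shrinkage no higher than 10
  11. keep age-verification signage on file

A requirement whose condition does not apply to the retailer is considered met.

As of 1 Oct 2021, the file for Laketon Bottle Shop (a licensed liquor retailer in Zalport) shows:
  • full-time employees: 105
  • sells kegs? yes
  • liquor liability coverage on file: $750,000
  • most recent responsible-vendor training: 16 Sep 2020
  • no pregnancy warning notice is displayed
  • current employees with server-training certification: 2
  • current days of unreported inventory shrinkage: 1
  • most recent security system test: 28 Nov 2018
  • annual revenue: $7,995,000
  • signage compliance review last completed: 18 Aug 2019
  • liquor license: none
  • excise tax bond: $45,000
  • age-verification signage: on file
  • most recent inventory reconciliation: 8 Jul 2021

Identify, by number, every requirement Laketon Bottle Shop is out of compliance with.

2, 3, 5, 6, 7, 9

1. excise tax bond $45,000 ≥ $45,000 → met
2. liquor license absent → not met
3. signage compliance review 775 days ago vs limit 730 → not met
4. responsible-vendor training 380 days ago vs limit 540 → met
5. inventory reconciliation 85 days ago vs limit 60 → not met
6. pregnancy warning notice absent → not met
7. condition 'sells kegs' holds; security system test 1038 days ago vs limit 730 → not met
8. liquor liability coverage $750,000 ≥ $725,000 → met
9. employees with server-training certification 2 < 5 → not met
10. days of unreported inventory shrinkage 1 ≤ 10 → met
11. age-verification signage present → met
Not met: 2, 3, 5, 6, 7, 9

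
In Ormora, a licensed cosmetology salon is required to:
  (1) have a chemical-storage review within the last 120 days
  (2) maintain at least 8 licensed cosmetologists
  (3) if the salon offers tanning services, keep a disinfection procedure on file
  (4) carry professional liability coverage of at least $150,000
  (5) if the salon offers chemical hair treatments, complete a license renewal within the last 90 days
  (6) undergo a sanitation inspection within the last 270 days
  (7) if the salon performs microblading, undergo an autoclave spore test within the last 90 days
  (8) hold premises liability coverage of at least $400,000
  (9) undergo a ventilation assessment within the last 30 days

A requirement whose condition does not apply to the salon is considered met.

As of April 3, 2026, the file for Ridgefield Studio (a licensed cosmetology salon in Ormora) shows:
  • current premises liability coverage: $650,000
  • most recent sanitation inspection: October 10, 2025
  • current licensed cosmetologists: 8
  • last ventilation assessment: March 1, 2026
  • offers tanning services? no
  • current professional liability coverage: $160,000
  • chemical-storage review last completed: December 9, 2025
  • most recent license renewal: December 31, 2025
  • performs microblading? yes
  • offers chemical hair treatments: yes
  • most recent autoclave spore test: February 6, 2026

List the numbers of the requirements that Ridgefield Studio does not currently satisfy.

1. chemical-storage review 115 days ago vs limit 120 → met
2. licensed cosmetologists 8 ≥ 8 → met
3. condition 'offers tanning services' does not hold → requirement n/a → met
4. professional liability coverage $160,000 ≥ $150,000 → met
5. condition 'offers chemical hair treatments' holds; license renewal 93 days ago vs limit 90 → not met
6. sanitation inspection 175 days ago vs limit 270 → met
7. condition 'performs microblading' holds; autoclave spore test 56 days ago vs limit 90 → met
8. premises liability coverage $650,000 ≥ $400,000 → met
9. ventilation assessment 33 days ago vs limit 30 → not met
Not met: 5, 9

5, 9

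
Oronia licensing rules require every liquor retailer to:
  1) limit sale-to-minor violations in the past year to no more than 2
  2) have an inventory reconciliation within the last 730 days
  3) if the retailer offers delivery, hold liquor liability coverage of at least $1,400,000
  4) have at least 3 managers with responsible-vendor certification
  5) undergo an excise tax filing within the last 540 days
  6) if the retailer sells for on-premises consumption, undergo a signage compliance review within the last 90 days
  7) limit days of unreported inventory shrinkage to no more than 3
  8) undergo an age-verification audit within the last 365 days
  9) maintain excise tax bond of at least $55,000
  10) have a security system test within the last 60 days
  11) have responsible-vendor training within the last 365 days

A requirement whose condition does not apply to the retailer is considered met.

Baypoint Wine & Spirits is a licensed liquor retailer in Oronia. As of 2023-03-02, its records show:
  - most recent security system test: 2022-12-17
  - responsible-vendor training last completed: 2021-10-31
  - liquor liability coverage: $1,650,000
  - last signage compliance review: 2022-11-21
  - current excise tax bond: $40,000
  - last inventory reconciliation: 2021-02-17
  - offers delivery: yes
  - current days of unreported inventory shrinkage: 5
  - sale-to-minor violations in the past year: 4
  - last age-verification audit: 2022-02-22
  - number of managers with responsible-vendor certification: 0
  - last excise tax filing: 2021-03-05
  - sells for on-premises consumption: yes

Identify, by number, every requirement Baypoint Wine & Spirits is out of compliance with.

1. sale-to-minor violations in the past year 4 > 2 → not met
2. inventory reconciliation 743 days ago vs limit 730 → not met
3. condition 'offers delivery' holds; liquor liability coverage $1,650,000 ≥ $1,400,000 → met
4. managers with responsible-vendor certification 0 < 3 → not met
5. excise tax filing 727 days ago vs limit 540 → not met
6. condition 'sells for on-premises consumption' holds; signage compliance review 101 days ago vs limit 90 → not met
7. days of unreported inventory shrinkage 5 > 3 → not met
8. age-verification audit 373 days ago vs limit 365 → not met
9. excise tax bond $40,000 < $55,000 → not met
10. security system test 75 days ago vs limit 60 → not met
11. responsible-vendor training 487 days ago vs limit 365 → not met
Not met: 1, 2, 4, 5, 6, 7, 8, 9, 10, 11

1, 2, 4, 5, 6, 7, 8, 9, 10, 11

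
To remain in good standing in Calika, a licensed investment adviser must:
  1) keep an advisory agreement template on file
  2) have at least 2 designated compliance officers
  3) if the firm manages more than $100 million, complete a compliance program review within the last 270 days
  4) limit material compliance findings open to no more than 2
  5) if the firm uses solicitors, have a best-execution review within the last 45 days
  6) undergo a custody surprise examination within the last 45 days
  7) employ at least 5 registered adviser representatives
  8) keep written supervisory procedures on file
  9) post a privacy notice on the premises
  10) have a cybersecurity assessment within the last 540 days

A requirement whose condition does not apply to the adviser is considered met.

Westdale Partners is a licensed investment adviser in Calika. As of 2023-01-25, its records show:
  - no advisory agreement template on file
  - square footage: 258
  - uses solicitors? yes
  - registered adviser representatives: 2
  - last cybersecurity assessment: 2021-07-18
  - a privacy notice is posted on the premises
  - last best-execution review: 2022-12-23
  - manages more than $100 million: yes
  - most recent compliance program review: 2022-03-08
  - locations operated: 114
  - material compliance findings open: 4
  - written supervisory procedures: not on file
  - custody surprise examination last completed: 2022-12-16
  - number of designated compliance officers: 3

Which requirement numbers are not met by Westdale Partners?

1, 3, 4, 7, 8, 10

1. advisory agreement template absent → not met
2. designated compliance officers 3 ≥ 2 → met
3. condition 'manages more than $100 million' holds; compliance program review 323 days ago vs limit 270 → not met
4. material compliance findings open 4 > 2 → not met
5. condition 'uses solicitors' holds; best-execution review 33 days ago vs limit 45 → met
6. custody surprise examination 40 days ago vs limit 45 → met
7. registered adviser representatives 2 < 5 → not met
8. written supervisory procedures absent → not met
9. privacy notice present → met
10. cybersecurity assessment 556 days ago vs limit 540 → not met
Not met: 1, 3, 4, 7, 8, 10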